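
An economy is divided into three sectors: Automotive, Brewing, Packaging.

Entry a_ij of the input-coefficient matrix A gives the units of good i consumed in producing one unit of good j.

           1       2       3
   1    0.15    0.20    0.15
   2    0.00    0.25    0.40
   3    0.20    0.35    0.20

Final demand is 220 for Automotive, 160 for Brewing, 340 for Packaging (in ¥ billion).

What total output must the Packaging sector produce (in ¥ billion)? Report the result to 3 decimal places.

x_3 = 861.702

I − A =
  [   0.85    -0.20    -0.15]
  [   0.00     0.75    -0.40]
  [  -0.20    -0.35     0.80]
Cofactors of I−A, C_ij = (−1)^(i+j)·(minor ij) (rows/columns in the sector order above):
  C_11 = (0.75)(0.80) − (-0.40)(-0.35) = 0.4600
  C_12 = −[(0.00)(0.80) − (-0.40)(-0.20)] = 0.0800
  C_13 = (0.00)(-0.35) − (0.75)(-0.20) = 0.1500
  C_21 = −[(-0.20)(0.80) − (-0.15)(-0.35)] = 0.2125
  C_22 = (0.85)(0.80) − (-0.15)(-0.20) = 0.6500
  C_23 = −[(0.85)(-0.35) − (-0.20)(-0.20)] = 0.3375
  C_31 = (-0.20)(-0.40) − (-0.15)(0.75) = 0.1925
  C_32 = −[(0.85)(-0.40) − (-0.15)(0.00)] = 0.3400
  C_33 = (0.85)(0.75) − (-0.20)(0.00) = 0.6375
det(I−A) = Σ_j (I−A)_1j·C_1j = (0.85)(0.4600) + (-0.20)(0.0800) + (-0.15)(0.1500) = 0.3525
adj(I−A) = Cᵀ =
  [ 0.4600   0.2125   0.1925]
  [ 0.0800   0.6500   0.3400]
  [ 0.1500   0.3375   0.6375]
(I − A)⁻¹ = adj(I−A) / det(I−A) ≈
  [   1.3050     0.6028     0.5461]
  [   0.2270     1.8440     0.9645]
  [   0.4255     0.9574     1.8085]
x = (I − A)⁻¹ d = adj(I−A)·d / det(I−A), with det(I−A) = 0.3525:
  x_1 = (0.4600·220 + 0.2125·160 + 0.1925·340) / 0.3525 = 200.65 / 0.3525 ≈ 569.220
  x_2 = (0.0800·220 + 0.6500·160 + 0.3400·340) / 0.3525 = 237.20 / 0.3525 ≈ 672.908
  x_3 = (0.1500·220 + 0.3375·160 + 0.6375·340) / 0.3525 = 303.75 / 0.3525 ≈ 861.702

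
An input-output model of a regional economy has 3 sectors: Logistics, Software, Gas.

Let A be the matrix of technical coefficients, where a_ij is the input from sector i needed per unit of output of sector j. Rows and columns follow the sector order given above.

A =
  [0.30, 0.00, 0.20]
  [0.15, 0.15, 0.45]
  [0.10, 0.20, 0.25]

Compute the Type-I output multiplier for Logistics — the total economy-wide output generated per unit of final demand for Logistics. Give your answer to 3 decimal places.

I − A =
  [   0.70     0.00    -0.20]
  [  -0.15     0.85    -0.45]
  [  -0.10    -0.20     0.75]
Cofactors of I−A, C_ij = (−1)^(i+j)·(minor ij) (rows/columns in the sector order above):
  C_11 = (0.85)(0.75) − (-0.45)(-0.20) = 0.5475
  C_12 = −[(-0.15)(0.75) − (-0.45)(-0.10)] = 0.1575
  C_13 = (-0.15)(-0.20) − (0.85)(-0.10) = 0.1150
  C_21 = −[(0.00)(0.75) − (-0.20)(-0.20)] = 0.0400
  C_22 = (0.70)(0.75) − (-0.20)(-0.10) = 0.5050
  C_23 = −[(0.70)(-0.20) − (0.00)(-0.10)] = 0.1400
  C_31 = (0.00)(-0.45) − (-0.20)(0.85) = 0.1700
  C_32 = −[(0.70)(-0.45) − (-0.20)(-0.15)] = 0.3450
  C_33 = (0.70)(0.85) − (0.00)(-0.15) = 0.5950
det(I−A) = Σ_j (I−A)_1j·C_1j = (0.70)(0.5475) + (0.00)(0.1575) + (-0.20)(0.1150) = 0.36025
adj(I−A) = Cᵀ =
  [ 0.5475   0.0400   0.1700]
  [ 0.1575   0.5050   0.3450]
  [ 0.1150   0.1400   0.5950]
(I − A)⁻¹ = adj(I−A) / det(I−A) ≈
  [   1.5198     0.1110     0.4719]
  [   0.4372     1.4018     0.9577]
  [   0.3192     0.3886     1.6516]
The output multiplier for sector j is the column-j sum of the Leontief inverse (I − A)⁻¹ = adj(I−A) / det(I−A).
Column 1 of adj(I−A): (0.5475, 0.1575, 0.1150); det(I−A) = 0.36025.
m_1 = (0.5475 + 0.1575 + 0.1150) / 0.36025 = 0.82 / 0.36025 ≈ 2.276.

m_1 = 2.276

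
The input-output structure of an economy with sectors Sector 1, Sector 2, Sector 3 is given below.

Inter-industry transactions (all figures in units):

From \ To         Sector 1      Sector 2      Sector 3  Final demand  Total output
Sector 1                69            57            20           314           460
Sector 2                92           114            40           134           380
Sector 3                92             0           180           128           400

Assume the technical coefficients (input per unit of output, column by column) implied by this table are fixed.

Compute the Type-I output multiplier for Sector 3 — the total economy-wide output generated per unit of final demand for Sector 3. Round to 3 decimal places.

m_3 = 2.361

Technical coefficients a_ij = z_ij / X_j:
  a_11 = 69/460 = 0.15, a_21 = 92/460 = 0.20, a_31 = 92/460 = 0.20
  a_12 = 57/380 = 0.15, a_22 = 114/380 = 0.30, a_32 = 0/380 = 0.00
  a_13 = 20/400 = 0.05, a_23 = 40/400 = 0.10, a_33 = 180/400 = 0.45
I − A =
  [   0.85    -0.15    -0.05]
  [  -0.20     0.70    -0.10]
  [  -0.20     0.00     0.55]
Cofactors of I−A, C_ij = (−1)^(i+j)·(minor ij) (rows/columns in the sector order above):
  C_11 = (0.70)(0.55) − (-0.10)(0.00) = 0.3850
  C_12 = −[(-0.20)(0.55) − (-0.10)(-0.20)] = 0.1300
  C_13 = (-0.20)(0.00) − (0.70)(-0.20) = 0.1400
  C_21 = −[(-0.15)(0.55) − (-0.05)(0.00)] = 0.0825
  C_22 = (0.85)(0.55) − (-0.05)(-0.20) = 0.4575
  C_23 = −[(0.85)(0.00) − (-0.15)(-0.20)] = 0.0300
  C_31 = (-0.15)(-0.10) − (-0.05)(0.70) = 0.0500
  C_32 = −[(0.85)(-0.10) − (-0.05)(-0.20)] = 0.0950
  C_33 = (0.85)(0.70) − (-0.15)(-0.20) = 0.5650
det(I−A) = Σ_j (I−A)_1j·C_1j = (0.85)(0.3850) + (-0.15)(0.1300) + (-0.05)(0.1400) = 0.30075
adj(I−A) = Cᵀ =
  [ 0.3850   0.0825   0.0500]
  [ 0.1300   0.4575   0.0950]
  [ 0.1400   0.0300   0.5650]
(I − A)⁻¹ = adj(I−A) / det(I−A) ≈
  [   1.2801     0.2743     0.1663]
  [   0.4323     1.5212     0.3159]
  [   0.4655     0.0998     1.8786]
The output multiplier for sector j is the column-j sum of the Leontief inverse (I − A)⁻¹ = adj(I−A) / det(I−A).
Column 3 of adj(I−A): (0.0500, 0.0950, 0.5650); det(I−A) = 0.30075.
m_3 = (0.0500 + 0.0950 + 0.5650) / 0.30075 = 0.71 / 0.30075 ≈ 2.361.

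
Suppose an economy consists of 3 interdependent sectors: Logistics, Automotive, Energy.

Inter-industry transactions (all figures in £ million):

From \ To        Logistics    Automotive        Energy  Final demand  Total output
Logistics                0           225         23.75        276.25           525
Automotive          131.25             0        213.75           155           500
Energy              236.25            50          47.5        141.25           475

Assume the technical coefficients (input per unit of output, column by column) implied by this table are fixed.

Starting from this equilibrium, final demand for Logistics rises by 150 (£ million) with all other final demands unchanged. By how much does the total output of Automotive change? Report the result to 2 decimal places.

Δx_2 = 100.37

Technical coefficients a_ij = z_ij / X_j:
  a_11 = 0/525 = 0.00, a_21 = 131.25/525 = 0.25, a_31 = 236.25/525 = 0.45
  a_12 = 225/500 = 0.45, a_22 = 0/500 = 0.00, a_32 = 50/500 = 0.10
  a_13 = 23.75/475 = 0.05, a_23 = 213.75/475 = 0.45, a_33 = 47.5/475 = 0.10
I − A =
  [   1.00    -0.45    -0.05]
  [  -0.25     1.00    -0.45]
  [  -0.45    -0.10     0.90]
Cofactors of I−A, C_ij = (−1)^(i+j)·(minor ij) (rows/columns in the sector order above):
  C_11 = (1.00)(0.90) − (-0.45)(-0.10) = 0.8550
  C_12 = −[(-0.25)(0.90) − (-0.45)(-0.45)] = 0.4275
  C_13 = (-0.25)(-0.10) − (1.00)(-0.45) = 0.4750
  C_21 = −[(-0.45)(0.90) − (-0.05)(-0.10)] = 0.4100
  C_22 = (1.00)(0.90) − (-0.05)(-0.45) = 0.8775
  C_23 = −[(1.00)(-0.10) − (-0.45)(-0.45)] = 0.3025
  C_31 = (-0.45)(-0.45) − (-0.05)(1.00) = 0.2525
  C_32 = −[(1.00)(-0.45) − (-0.05)(-0.25)] = 0.4625
  C_33 = (1.00)(1.00) − (-0.45)(-0.25) = 0.8875
det(I−A) = Σ_j (I−A)_1j·C_1j = (1.00)(0.8550) + (-0.45)(0.4275) + (-0.05)(0.4750) = 0.638875
adj(I−A) = Cᵀ =
  [ 0.8550   0.4100   0.2525]
  [ 0.4275   0.8775   0.4625]
  [ 0.4750   0.3025   0.8875]
(I − A)⁻¹ = adj(I−A) / det(I−A) ≈
  [   1.3383     0.6418     0.3952]
  [   0.6691     1.3735     0.7239]
  [   0.7435     0.4735     1.3892]
Δx = (I − A)⁻¹ Δd with Δd having +150 in the Logistics component and 0 elsewhere.
So Δx_2 = L_21 · (+150), where L_21 = adj(I−A)_21 / det(I−A) = 0.4275 / 0.638875.
Δx_2 = 0.4275 × (+150) / 0.638875 = 64.125 / 0.638875 ≈ 100.37.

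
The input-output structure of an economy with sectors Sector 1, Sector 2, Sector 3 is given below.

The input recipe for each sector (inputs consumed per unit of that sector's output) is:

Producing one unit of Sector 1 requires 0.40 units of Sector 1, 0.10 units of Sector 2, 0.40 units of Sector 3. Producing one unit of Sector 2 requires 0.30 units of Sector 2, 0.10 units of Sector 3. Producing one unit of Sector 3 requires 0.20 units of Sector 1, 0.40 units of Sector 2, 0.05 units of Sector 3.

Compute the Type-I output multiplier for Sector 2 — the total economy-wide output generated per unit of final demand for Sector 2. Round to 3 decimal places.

I − A =
  [   0.60     0.00    -0.20]
  [  -0.10     0.70    -0.40]
  [  -0.40    -0.10     0.95]
Cofactors of I−A, C_ij = (−1)^(i+j)·(minor ij) (rows/columns in the sector order above):
  C_11 = (0.70)(0.95) − (-0.40)(-0.10) = 0.6250
  C_12 = −[(-0.10)(0.95) − (-0.40)(-0.40)] = 0.2550
  C_13 = (-0.10)(-0.10) − (0.70)(-0.40) = 0.2900
  C_21 = −[(0.00)(0.95) − (-0.20)(-0.10)] = 0.0200
  C_22 = (0.60)(0.95) − (-0.20)(-0.40) = 0.4900
  C_23 = −[(0.60)(-0.10) − (0.00)(-0.40)] = 0.0600
  C_31 = (0.00)(-0.40) − (-0.20)(0.70) = 0.1400
  C_32 = −[(0.60)(-0.40) − (-0.20)(-0.10)] = 0.2600
  C_33 = (0.60)(0.70) − (0.00)(-0.10) = 0.4200
det(I−A) = Σ_j (I−A)_1j·C_1j = (0.60)(0.6250) + (0.00)(0.2550) + (-0.20)(0.2900) = 0.3170
adj(I−A) = Cᵀ =
  [ 0.6250   0.0200   0.1400]
  [ 0.2550   0.4900   0.2600]
  [ 0.2900   0.0600   0.4200]
(I − A)⁻¹ = adj(I−A) / det(I−A) ≈
  [   1.9716     0.0631     0.4416]
  [   0.8044     1.5457     0.8202]
  [   0.9148     0.1893     1.3249]
The output multiplier for sector j is the column-j sum of the Leontief inverse (I − A)⁻¹ = adj(I−A) / det(I−A).
Column 2 of adj(I−A): (0.0200, 0.4900, 0.0600); det(I−A) = 0.3170.
m_2 = (0.0200 + 0.4900 + 0.0600) / 0.3170 = 0.57 / 0.3170 ≈ 1.798.

m_2 = 1.798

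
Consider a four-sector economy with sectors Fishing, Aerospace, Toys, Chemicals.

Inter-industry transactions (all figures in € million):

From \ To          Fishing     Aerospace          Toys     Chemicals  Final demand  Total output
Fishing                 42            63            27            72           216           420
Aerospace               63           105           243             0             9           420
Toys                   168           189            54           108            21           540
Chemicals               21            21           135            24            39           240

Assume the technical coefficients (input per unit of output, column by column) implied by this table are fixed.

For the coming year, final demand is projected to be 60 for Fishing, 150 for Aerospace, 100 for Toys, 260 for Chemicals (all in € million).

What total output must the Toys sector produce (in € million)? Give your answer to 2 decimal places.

x_T = 1253.02

Technical coefficients a_ij = z_ij / X_j:
  a_FF = 42/420 = 0.10, a_AF = 63/420 = 0.15, a_TF = 168/420 = 0.40, a_CF = 21/420 = 0.05
  a_FA = 63/420 = 0.15, a_AA = 105/420 = 0.25, a_TA = 189/420 = 0.45, a_CA = 21/420 = 0.05
  a_FT = 27/540 = 0.05, a_AT = 243/540 = 0.45, a_TT = 54/540 = 0.10, a_CT = 135/540 = 0.25
  a_FC = 72/240 = 0.30, a_AC = 0/240 = 0.00, a_TC = 108/240 = 0.45, a_CC = 24/240 = 0.10
I − A =
  [   0.90    -0.15    -0.05    -0.30]
  [  -0.15     0.75    -0.45     0.00]
  [  -0.40    -0.45     0.90    -0.45]
  [  -0.05    -0.05    -0.25     0.90]
Compute the cofactors C_ij = (−1)^(i+j)·(3×3 minor ij) of I−A; the adjugate is their transpose:
adj(I−A) = Cᵀ =
  [ 0.330750   0.173250   0.157500   0.189000]
  [ 0.276750   0.565125   0.375750   0.280125]
  [ 0.351000   0.441375   0.573750   0.403875]
  [ 0.131250   0.163625   0.189000   0.359625]
det(I−A) = Σ_j (I−A)_1j·C_1j = (0.90)(0.330750) + (-0.15)(0.276750) + (-0.05)(0.351000) + (-0.30)(0.131250) = 0.1992375
(I − A)⁻¹ = adj(I−A) / det(I−A) ≈
  [   1.6601     0.8696     0.7905     0.9486]
  [   1.3890     2.8364     1.8859     1.4060]
  [   1.7617     2.2153     2.8797     2.0271]
  [   0.6588     0.8213     0.9486     1.8050]
x = (I − A)⁻¹ d = adj(I−A)·d / det(I−A), with det(I−A) = 0.1992375:
  x_F = (0.330750·60 + 0.173250·150 + 0.157500·100 + 0.189000·260) / 0.1992375 = 110.7225 / 0.1992375 ≈ 555.73
  x_A = (0.276750·60 + 0.565125·150 + 0.375750·100 + 0.280125·260) / 0.1992375 = 211.78125 / 0.1992375 ≈ 1062.96
  x_T = (0.351000·60 + 0.441375·150 + 0.573750·100 + 0.403875·260) / 0.1992375 = 249.64875 / 0.1992375 ≈ 1253.02
  x_C = (0.131250·60 + 0.163625·150 + 0.189000·100 + 0.359625·260) / 0.1992375 = 144.82125 / 0.1992375 ≈ 726.88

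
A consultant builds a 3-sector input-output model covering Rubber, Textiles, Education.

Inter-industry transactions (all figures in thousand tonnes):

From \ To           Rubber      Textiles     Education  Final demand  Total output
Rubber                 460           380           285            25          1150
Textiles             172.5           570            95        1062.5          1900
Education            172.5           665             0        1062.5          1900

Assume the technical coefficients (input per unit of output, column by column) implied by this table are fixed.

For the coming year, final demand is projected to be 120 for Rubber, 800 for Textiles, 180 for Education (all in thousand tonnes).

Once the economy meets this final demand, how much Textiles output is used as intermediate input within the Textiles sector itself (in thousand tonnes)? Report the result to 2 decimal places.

z_TT = 415.11

Technical coefficients a_ij = z_ij / X_j:
  a_RR = 460/1150 = 0.40, a_TR = 172.5/1150 = 0.15, a_ER = 172.5/1150 = 0.15
  a_RT = 380/1900 = 0.20, a_TT = 570/1900 = 0.30, a_ET = 665/1900 = 0.35
  a_RE = 285/1900 = 0.15, a_TE = 95/1900 = 0.05, a_EE = 0/1900 = 0.00
I − A =
  [   0.60    -0.20    -0.15]
  [  -0.15     0.70    -0.05]
  [  -0.15    -0.35     1.00]
Cofactors of I−A, C_ij = (−1)^(i+j)·(minor ij) (rows/columns in the sector order above):
  C_11 = (0.70)(1.00) − (-0.05)(-0.35) = 0.6825
  C_12 = −[(-0.15)(1.00) − (-0.05)(-0.15)] = 0.1575
  C_13 = (-0.15)(-0.35) − (0.70)(-0.15) = 0.1575
  C_21 = −[(-0.20)(1.00) − (-0.15)(-0.35)] = 0.2525
  C_22 = (0.60)(1.00) − (-0.15)(-0.15) = 0.5775
  C_23 = −[(0.60)(-0.35) − (-0.20)(-0.15)] = 0.2400
  C_31 = (-0.20)(-0.05) − (-0.15)(0.70) = 0.1150
  C_32 = −[(0.60)(-0.05) − (-0.15)(-0.15)] = 0.0525
  C_33 = (0.60)(0.70) − (-0.20)(-0.15) = 0.3900
det(I−A) = Σ_j (I−A)_1j·C_1j = (0.60)(0.6825) + (-0.20)(0.1575) + (-0.15)(0.1575) = 0.354375
adj(I−A) = Cᵀ =
  [ 0.6825   0.2525   0.1150]
  [ 0.1575   0.5775   0.0525]
  [ 0.1575   0.2400   0.3900]
(I − A)⁻¹ = adj(I−A) / det(I−A) ≈
  [   1.9259     0.7125     0.3245]
  [   0.4444     1.6296     0.1481]
  [   0.4444     0.6772     1.1005]
First solve x = (I − A)⁻¹ d = adj(I−A)·d / det(I−A); in particular x_T = (0.1575·120 + 0.5775·800 + 0.0525·180) / 0.354375 = 490.35 / 0.354375 ≈ 1383.7037.
Intermediate flow from T to T: z_TT = a_TT · x_T = 0.30 × 490.35 / 0.354375 = 147.105 / 0.354375 ≈ 415.11.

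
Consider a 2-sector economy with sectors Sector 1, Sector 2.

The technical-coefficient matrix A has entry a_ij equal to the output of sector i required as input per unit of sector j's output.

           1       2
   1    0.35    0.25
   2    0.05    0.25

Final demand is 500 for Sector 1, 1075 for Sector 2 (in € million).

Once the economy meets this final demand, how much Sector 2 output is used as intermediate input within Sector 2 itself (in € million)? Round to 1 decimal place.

I − A =
  [   0.65    -0.25]
  [  -0.05     0.75]
det(I−A) = (0.65)(0.75) − (-0.25)(-0.05) = 0.4750
adj(I−A) = [[0.75, 0.25], [0.05, 0.65]]
(I − A)⁻¹ = adj(I−A) / det(I−A) ≈
  [   1.5789     0.5263]
  [   0.1053     1.3684]
First solve x = (I − A)⁻¹ d = adj(I−A)·d / det(I−A); in particular x_2 = (0.05·500 + 0.65·1075) / 0.4750 = 723.75 / 0.4750 ≈ 1523.684.
Intermediate flow from 2 to 2: z_22 = a_22 · x_2 = 0.25 × 723.75 / 0.4750 = 180.9375 / 0.4750 ≈ 380.9.

z_22 = 380.9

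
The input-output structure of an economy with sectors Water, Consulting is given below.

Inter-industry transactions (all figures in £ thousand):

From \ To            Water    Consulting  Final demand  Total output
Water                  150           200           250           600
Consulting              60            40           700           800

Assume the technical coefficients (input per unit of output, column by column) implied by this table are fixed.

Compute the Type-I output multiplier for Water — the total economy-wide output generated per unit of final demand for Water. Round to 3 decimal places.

Technical coefficients a_ij = z_ij / X_j:
  a_11 = 150/600 = 0.25, a_21 = 60/600 = 0.10
  a_12 = 200/800 = 0.25, a_22 = 40/800 = 0.05
I − A =
  [   0.75    -0.25]
  [  -0.10     0.95]
det(I−A) = (0.75)(0.95) − (-0.25)(-0.10) = 0.6875
adj(I−A) = [[0.95, 0.25], [0.10, 0.75]]
(I − A)⁻¹ = adj(I−A) / det(I−A) ≈
  [   1.3818     0.3636]
  [   0.1455     1.0909]
The output multiplier for sector j is the column-j sum of the Leontief inverse (I − A)⁻¹ = adj(I−A) / det(I−A).
Column 1 of adj(I−A): (0.95, 0.10); det(I−A) = 0.6875.
m_1 = (0.95 + 0.10) / 0.6875 = 1.05 / 0.6875 ≈ 1.527.

m_1 = 1.527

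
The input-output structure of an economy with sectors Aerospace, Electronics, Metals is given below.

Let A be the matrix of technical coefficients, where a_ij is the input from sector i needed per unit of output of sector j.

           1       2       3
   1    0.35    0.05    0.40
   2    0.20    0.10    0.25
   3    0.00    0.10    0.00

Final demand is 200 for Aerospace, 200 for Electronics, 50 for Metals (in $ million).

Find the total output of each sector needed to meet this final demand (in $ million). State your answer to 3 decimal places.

x_1 = 384.249, x_2 = 330.685, x_3 = 83.069

I − A =
  [   0.65    -0.05    -0.40]
  [  -0.20     0.90    -0.25]
  [   0.00    -0.10     1.00]
Cofactors of I−A, C_ij = (−1)^(i+j)·(minor ij) (rows/columns in the sector order above):
  C_11 = (0.90)(1.00) − (-0.25)(-0.10) = 0.8750
  C_12 = −[(-0.20)(1.00) − (-0.25)(0.00)] = 0.2000
  C_13 = (-0.20)(-0.10) − (0.90)(0.00) = 0.0200
  C_21 = −[(-0.05)(1.00) − (-0.40)(-0.10)] = 0.0900
  C_22 = (0.65)(1.00) − (-0.40)(0.00) = 0.6500
  C_23 = −[(0.65)(-0.10) − (-0.05)(0.00)] = 0.0650
  C_31 = (-0.05)(-0.25) − (-0.40)(0.90) = 0.3725
  C_32 = −[(0.65)(-0.25) − (-0.40)(-0.20)] = 0.2425
  C_33 = (0.65)(0.90) − (-0.05)(-0.20) = 0.5750
det(I−A) = Σ_j (I−A)_1j·C_1j = (0.65)(0.8750) + (-0.05)(0.2000) + (-0.40)(0.0200) = 0.55075
adj(I−A) = Cᵀ =
  [ 0.8750   0.0900   0.3725]
  [ 0.2000   0.6500   0.2425]
  [ 0.0200   0.0650   0.5750]
(I − A)⁻¹ = adj(I−A) / det(I−A) ≈
  [   1.5887     0.1634     0.6764]
  [   0.3631     1.1802     0.4403]
  [   0.0363     0.1180     1.0440]
x = (I − A)⁻¹ d = adj(I−A)·d / det(I−A), with det(I−A) = 0.55075:
  x_1 = (0.8750·200 + 0.0900·200 + 0.3725·50) / 0.55075 = 211.625 / 0.55075 ≈ 384.249
  x_2 = (0.2000·200 + 0.6500·200 + 0.2425·50) / 0.55075 = 182.125 / 0.55075 ≈ 330.685
  x_3 = (0.0200·200 + 0.0650·200 + 0.5750·50) / 0.55075 = 45.75 / 0.55075 ≈ 83.069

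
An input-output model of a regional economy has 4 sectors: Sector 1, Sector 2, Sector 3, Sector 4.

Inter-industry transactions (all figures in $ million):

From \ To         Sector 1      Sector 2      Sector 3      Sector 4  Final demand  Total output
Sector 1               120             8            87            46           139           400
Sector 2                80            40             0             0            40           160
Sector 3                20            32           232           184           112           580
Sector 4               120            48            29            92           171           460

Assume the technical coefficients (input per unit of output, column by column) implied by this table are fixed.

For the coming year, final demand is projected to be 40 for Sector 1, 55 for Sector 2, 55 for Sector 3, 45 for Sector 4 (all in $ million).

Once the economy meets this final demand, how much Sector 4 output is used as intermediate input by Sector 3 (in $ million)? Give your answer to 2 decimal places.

z_43 = 12.62

Technical coefficients a_ij = z_ij / X_j:
  a_11 = 120/400 = 0.30, a_21 = 80/400 = 0.20, a_31 = 20/400 = 0.05, a_41 = 120/400 = 0.30
  a_12 = 8/160 = 0.05, a_22 = 40/160 = 0.25, a_32 = 32/160 = 0.20, a_42 = 48/160 = 0.30
  a_13 = 87/580 = 0.15, a_23 = 0/580 = 0.00, a_33 = 232/580 = 0.40, a_43 = 29/580 = 0.05
  a_14 = 46/460 = 0.10, a_24 = 0/460 = 0.00, a_34 = 184/460 = 0.40, a_44 = 92/460 = 0.20
I − A =
  [   0.70    -0.05    -0.15    -0.10]
  [  -0.20     0.75     0.00     0.00]
  [  -0.05    -0.20     0.60    -0.40]
  [  -0.30    -0.30    -0.05     0.80]
Compute the cofactors C_ij = (−1)^(i+j)·(3×3 minor ij) of I−A; the adjugate is their transpose:
adj(I−A) = Cᵀ =
  [ 0.345000   0.084000   0.093750   0.090000]
  [ 0.092000   0.279750   0.025000   0.024000]
  [ 0.176000   0.199500   0.383500   0.213750]
  [ 0.174875   0.148875   0.068500   0.297375]
det(I−A) = Σ_j (I−A)_1j·C_1j = (0.70)(0.345000) + (-0.05)(0.092000) + (-0.15)(0.176000) + (-0.10)(0.174875) = 0.1930125
(I − A)⁻¹ = adj(I−A) / det(I−A) ≈
  [   1.7874     0.4352     0.4857     0.4663]
  [   0.4767     1.4494     0.1295     0.1243]
  [   0.9119     1.0336     1.9869     1.1074]
  [   0.9060     0.7713     0.3549     1.5407]
First solve x = (I − A)⁻¹ d = adj(I−A)·d / det(I−A); in particular x_3 = (0.176000·40 + 0.199500·55 + 0.383500·55 + 0.213750·45) / 0.1930125 = 48.72375 / 0.1930125 ≈ 252.4383.
Intermediate flow from 4 to 3: z_43 = a_43 · x_3 = 0.05 × 48.72375 / 0.1930125 = 2.4361875 / 0.1930125 ≈ 12.62.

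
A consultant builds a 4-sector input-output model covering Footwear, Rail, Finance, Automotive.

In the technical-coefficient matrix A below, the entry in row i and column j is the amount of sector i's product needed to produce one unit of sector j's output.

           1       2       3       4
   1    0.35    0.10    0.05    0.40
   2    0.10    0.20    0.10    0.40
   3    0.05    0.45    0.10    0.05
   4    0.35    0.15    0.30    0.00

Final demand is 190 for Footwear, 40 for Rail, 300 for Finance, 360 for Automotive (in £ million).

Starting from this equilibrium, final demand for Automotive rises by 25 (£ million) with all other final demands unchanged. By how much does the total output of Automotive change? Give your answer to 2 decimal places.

Δx_4 = 48.48

I − A =
  [   0.65    -0.10    -0.05    -0.40]
  [  -0.10     0.80    -0.10    -0.40]
  [  -0.05    -0.45     0.90    -0.05]
  [  -0.35    -0.15    -0.30     1.00]
Compute the cofactors C_ij = (−1)^(i+j)·(3×3 minor ij) of I−A; the adjugate is their transpose:
adj(I−A) = Cᵀ =
  [ 0.554250   0.219375   0.161000   0.317500]
  [ 0.227250   0.439875   0.153000   0.274500]
  [ 0.159750   0.244125   0.339000   0.178500]
  [ 0.276000   0.216000   0.181000   0.425000]
det(I−A) = Σ_j (I−A)_1j·C_1j = (0.65)(0.554250) + (-0.10)(0.227250) + (-0.05)(0.159750) + (-0.40)(0.276000) = 0.21915
(I − A)⁻¹ = adj(I−A) / det(I−A) ≈
  [   2.5291     1.0010     0.7347     1.4488]
  [   1.0370     2.0072     0.6982     1.2526]
  [   0.7290     1.1140     1.5469     0.8145]
  [   1.2594     0.9856     0.8259     1.9393]
Δx = (I − A)⁻¹ Δd with Δd having +25 in the Automotive component and 0 elsewhere.
So Δx_4 = L_44 · (+25), where L_44 = adj(I−A)_44 / det(I−A) = 0.425000 / 0.21915.
Δx_4 = 0.425000 × (+25) / 0.21915 = 10.625 / 0.21915 ≈ 48.48.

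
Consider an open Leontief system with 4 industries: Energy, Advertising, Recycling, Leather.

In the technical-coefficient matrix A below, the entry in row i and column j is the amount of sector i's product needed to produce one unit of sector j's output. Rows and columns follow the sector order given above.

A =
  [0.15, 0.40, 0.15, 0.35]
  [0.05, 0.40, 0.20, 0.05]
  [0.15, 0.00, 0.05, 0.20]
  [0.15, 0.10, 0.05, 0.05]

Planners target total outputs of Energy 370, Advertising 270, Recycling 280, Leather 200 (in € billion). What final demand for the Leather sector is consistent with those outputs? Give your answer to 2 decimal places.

d_L = 93.50

I − A =
  [   0.85    -0.40    -0.15    -0.35]
  [  -0.05     0.60    -0.20    -0.05]
  [  -0.15     0.00     0.95    -0.20]
  [  -0.15    -0.10    -0.05     0.95]
d = (I − A) x:
  d_E = (+0.85)·370 + (-0.40)·270 + (-0.15)·280 + (-0.35)·200 = 94.50
  d_A = (-0.05)·370 + (+0.60)·270 + (-0.20)·280 + (-0.05)·200 = 77.50
  d_R = (-0.15)·370 + (+0.00)·270 + (+0.95)·280 + (-0.20)·200 = 170.50
  d_L = (-0.15)·370 + (-0.10)·270 + (-0.05)·280 + (+0.95)·200 = 93.50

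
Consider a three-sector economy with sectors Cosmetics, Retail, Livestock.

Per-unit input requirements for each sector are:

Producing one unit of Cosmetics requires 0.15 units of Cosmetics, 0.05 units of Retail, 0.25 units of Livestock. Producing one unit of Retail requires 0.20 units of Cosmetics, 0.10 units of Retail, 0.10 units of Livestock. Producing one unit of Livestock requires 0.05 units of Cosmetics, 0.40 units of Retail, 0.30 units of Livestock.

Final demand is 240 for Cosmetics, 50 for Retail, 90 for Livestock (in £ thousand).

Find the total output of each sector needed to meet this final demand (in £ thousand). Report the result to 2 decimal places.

I − A =
  [   0.85    -0.20    -0.05]
  [  -0.05     0.90    -0.40]
  [  -0.25    -0.10     0.70]
Cofactors of I−A, C_ij = (−1)^(i+j)·(minor ij) (rows/columns in the sector order above):
  C_11 = (0.90)(0.70) − (-0.40)(-0.10) = 0.5900
  C_12 = −[(-0.05)(0.70) − (-0.40)(-0.25)] = 0.1350
  C_13 = (-0.05)(-0.10) − (0.90)(-0.25) = 0.2300
  C_21 = −[(-0.20)(0.70) − (-0.05)(-0.10)] = 0.1450
  C_22 = (0.85)(0.70) − (-0.05)(-0.25) = 0.5825
  C_23 = −[(0.85)(-0.10) − (-0.20)(-0.25)] = 0.1350
  C_31 = (-0.20)(-0.40) − (-0.05)(0.90) = 0.1250
  C_32 = −[(0.85)(-0.40) − (-0.05)(-0.05)] = 0.3425
  C_33 = (0.85)(0.90) − (-0.20)(-0.05) = 0.7550
det(I−A) = Σ_j (I−A)_1j·C_1j = (0.85)(0.5900) + (-0.20)(0.1350) + (-0.05)(0.2300) = 0.4630
adj(I−A) = Cᵀ =
  [ 0.5900   0.1450   0.1250]
  [ 0.1350   0.5825   0.3425]
  [ 0.2300   0.1350   0.7550]
(I − A)⁻¹ = adj(I−A) / det(I−A) ≈
  [   1.2743     0.3132     0.2700]
  [   0.2916     1.2581     0.7397]
  [   0.4968     0.2916     1.6307]
x = (I − A)⁻¹ d = adj(I−A)·d / det(I−A), with det(I−A) = 0.4630:
  x_1 = (0.5900·240 + 0.1450·50 + 0.1250·90) / 0.4630 = 160.10 / 0.4630 ≈ 345.79
  x_2 = (0.1350·240 + 0.5825·50 + 0.3425·90) / 0.4630 = 92.35 / 0.4630 ≈ 199.46
  x_3 = (0.2300·240 + 0.1350·50 + 0.7550·90) / 0.4630 = 129.90 / 0.4630 ≈ 280.56

x_1 = 345.79, x_2 = 199.46, x_3 = 280.56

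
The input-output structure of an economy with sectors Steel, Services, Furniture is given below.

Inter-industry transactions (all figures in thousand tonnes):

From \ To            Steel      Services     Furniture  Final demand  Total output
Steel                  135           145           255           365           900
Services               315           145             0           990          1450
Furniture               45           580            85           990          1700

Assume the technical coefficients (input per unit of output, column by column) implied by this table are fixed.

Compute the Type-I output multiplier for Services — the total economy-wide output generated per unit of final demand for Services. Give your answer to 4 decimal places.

m_2 = 1.9527

Technical coefficients a_ij = z_ij / X_j:
  a_11 = 135/900 = 0.15, a_21 = 315/900 = 0.35, a_31 = 45/900 = 0.05
  a_12 = 145/1450 = 0.10, a_22 = 145/1450 = 0.10, a_32 = 580/1450 = 0.40
  a_13 = 255/1700 = 0.15, a_23 = 0/1700 = 0.00, a_33 = 85/1700 = 0.05
I − A =
  [   0.85    -0.10    -0.15]
  [  -0.35     0.90     0.00]
  [  -0.05    -0.40     0.95]
Cofactors of I−A, C_ij = (−1)^(i+j)·(minor ij) (rows/columns in the sector order above):
  C_11 = (0.90)(0.95) − (0.00)(-0.40) = 0.8550
  C_12 = −[(-0.35)(0.95) − (0.00)(-0.05)] = 0.3325
  C_13 = (-0.35)(-0.40) − (0.90)(-0.05) = 0.1850
  C_21 = −[(-0.10)(0.95) − (-0.15)(-0.40)] = 0.1550
  C_22 = (0.85)(0.95) − (-0.15)(-0.05) = 0.8000
  C_23 = −[(0.85)(-0.40) − (-0.10)(-0.05)] = 0.3450
  C_31 = (-0.10)(0.00) − (-0.15)(0.90) = 0.1350
  C_32 = −[(0.85)(0.00) − (-0.15)(-0.35)] = 0.0525
  C_33 = (0.85)(0.90) − (-0.10)(-0.35) = 0.7300
det(I−A) = Σ_j (I−A)_1j·C_1j = (0.85)(0.8550) + (-0.10)(0.3325) + (-0.15)(0.1850) = 0.66575
adj(I−A) = Cᵀ =
  [ 0.8550   0.1550   0.1350]
  [ 0.3325   0.8000   0.0525]
  [ 0.1850   0.3450   0.7300]
(I − A)⁻¹ = adj(I−A) / det(I−A) ≈
  [   1.28427     0.23282     0.20278]
  [   0.49944     1.20165     0.07886]
  [   0.27788     0.51821     1.09651]
The output multiplier for sector j is the column-j sum of the Leontief inverse (I − A)⁻¹ = adj(I−A) / det(I−A).
Column 2 of adj(I−A): (0.1550, 0.8000, 0.3450); det(I−A) = 0.66575.
m_2 = (0.1550 + 0.8000 + 0.3450) / 0.66575 = 1.30 / 0.66575 ≈ 1.9527.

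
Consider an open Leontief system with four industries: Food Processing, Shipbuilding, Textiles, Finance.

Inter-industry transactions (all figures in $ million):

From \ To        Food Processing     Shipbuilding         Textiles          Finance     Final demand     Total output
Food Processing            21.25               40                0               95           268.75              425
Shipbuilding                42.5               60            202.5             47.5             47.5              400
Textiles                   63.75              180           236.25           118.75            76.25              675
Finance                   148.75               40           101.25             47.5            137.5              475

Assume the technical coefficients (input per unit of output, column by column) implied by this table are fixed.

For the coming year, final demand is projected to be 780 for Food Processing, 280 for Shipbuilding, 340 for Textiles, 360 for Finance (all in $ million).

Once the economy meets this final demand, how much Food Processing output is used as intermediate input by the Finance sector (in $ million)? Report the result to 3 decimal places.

z_14 = 295.436

Technical coefficients a_ij = z_ij / X_j:
  a_11 = 21.25/425 = 0.05, a_21 = 42.5/425 = 0.10, a_31 = 63.75/425 = 0.15, a_41 = 148.75/425 = 0.35
  a_12 = 40/400 = 0.10, a_22 = 60/400 = 0.15, a_32 = 180/400 = 0.45, a_42 = 40/400 = 0.10
  a_13 = 0/675 = 0.00, a_23 = 202.5/675 = 0.30, a_33 = 236.25/675 = 0.35, a_43 = 101.25/675 = 0.15
  a_14 = 95/475 = 0.20, a_24 = 47.5/475 = 0.10, a_34 = 118.75/475 = 0.25, a_44 = 47.5/475 = 0.10
I − A =
  [   0.95    -0.10     0.00    -0.20]
  [  -0.10     0.85    -0.30    -0.10]
  [  -0.15    -0.45     0.65    -0.25]
  [  -0.35    -0.10    -0.15     0.90]
Compute the cofactors C_ij = (−1)^(i+j)·(3×3 minor ij) of I−A; the adjugate is their transpose:
adj(I−A) = Cᵀ =
  [ 0.323125   0.081250   0.060000   0.097500]
  [ 0.146500   0.470125   0.252750   0.155000]
  [ 0.246375   0.402250   0.643250   0.278125]
  [ 0.183000   0.150875   0.158625   0.385625]
det(I−A) = Σ_j (I−A)_1j·C_1j = (0.95)(0.323125) + (-0.10)(0.146500) + (0.00)(0.246375) + (-0.20)(0.183000) = 0.25571875
(I − A)⁻¹ = adj(I−A) / det(I−A) ≈
  [   1.2636     0.3177     0.2346     0.3813]
  [   0.5729     1.8384     0.9884     0.6061]
  [   0.9635     1.5730     2.5155     1.0876]
  [   0.7156     0.5900     0.6203     1.5080]
First solve x = (I − A)⁻¹ d = adj(I−A)·d / det(I−A); in particular x_4 = (0.183000·780 + 0.150875·280 + 0.158625·340 + 0.385625·360) / 0.25571875 = 377.7425 / 0.25571875 ≈ 1477.17952.
Intermediate flow from 1 to 4: z_14 = a_14 · x_4 = 0.20 × 377.7425 / 0.25571875 = 75.5485 / 0.25571875 ≈ 295.436.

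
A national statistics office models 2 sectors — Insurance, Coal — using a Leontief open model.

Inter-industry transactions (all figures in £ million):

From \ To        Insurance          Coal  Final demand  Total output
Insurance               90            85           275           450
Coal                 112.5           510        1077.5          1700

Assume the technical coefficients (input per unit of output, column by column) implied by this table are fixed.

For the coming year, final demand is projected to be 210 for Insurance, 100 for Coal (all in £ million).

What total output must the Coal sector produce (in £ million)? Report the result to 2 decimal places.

x_2 = 242.01

Technical coefficients a_ij = z_ij / X_j:
  a_11 = 90/450 = 0.20, a_21 = 112.5/450 = 0.25
  a_12 = 85/1700 = 0.05, a_22 = 510/1700 = 0.30
I − A =
  [   0.80    -0.05]
  [  -0.25     0.70]
det(I−A) = (0.80)(0.70) − (-0.05)(-0.25) = 0.5475
adj(I−A) = [[0.70, 0.05], [0.25, 0.80]]
(I − A)⁻¹ = adj(I−A) / det(I−A) ≈
  [   1.2785     0.0913]
  [   0.4566     1.4612]
x = (I − A)⁻¹ d = adj(I−A)·d / det(I−A), with det(I−A) = 0.5475:
  x_1 = (0.70·210 + 0.05·100) / 0.5475 = 152.00 / 0.5475 ≈ 277.63
  x_2 = (0.25·210 + 0.80·100) / 0.5475 = 132.50 / 0.5475 ≈ 242.01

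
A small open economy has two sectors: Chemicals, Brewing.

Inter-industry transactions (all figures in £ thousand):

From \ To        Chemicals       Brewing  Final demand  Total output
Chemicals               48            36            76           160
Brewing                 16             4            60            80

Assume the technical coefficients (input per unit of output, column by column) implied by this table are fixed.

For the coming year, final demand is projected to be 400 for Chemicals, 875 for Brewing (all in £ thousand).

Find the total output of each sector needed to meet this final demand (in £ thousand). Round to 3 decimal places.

Technical coefficients a_ij = z_ij / X_j:
  a_11 = 48/160 = 0.30, a_21 = 16/160 = 0.10
  a_12 = 36/80 = 0.45, a_22 = 4/80 = 0.05
I − A =
  [   0.70    -0.45]
  [  -0.10     0.95]
det(I−A) = (0.70)(0.95) − (-0.45)(-0.10) = 0.6200
adj(I−A) = [[0.95, 0.45], [0.10, 0.70]]
(I − A)⁻¹ = adj(I−A) / det(I−A) ≈
  [   1.5323     0.7258]
  [   0.1613     1.1290]
x = (I − A)⁻¹ d = adj(I−A)·d / det(I−A), with det(I−A) = 0.6200:
  x_1 = (0.95·400 + 0.45·875) / 0.6200 = 773.75 / 0.6200 ≈ 1247.984
  x_2 = (0.10·400 + 0.70·875) / 0.6200 = 652.50 / 0.6200 ≈ 1052.419

x_1 = 1247.984, x_2 = 1052.419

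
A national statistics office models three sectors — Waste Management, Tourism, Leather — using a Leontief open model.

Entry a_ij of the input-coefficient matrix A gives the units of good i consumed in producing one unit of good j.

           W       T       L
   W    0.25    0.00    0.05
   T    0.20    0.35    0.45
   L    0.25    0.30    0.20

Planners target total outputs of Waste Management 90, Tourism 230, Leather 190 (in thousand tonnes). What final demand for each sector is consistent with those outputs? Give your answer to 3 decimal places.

I − A =
  [   0.75     0.00    -0.05]
  [  -0.20     0.65    -0.45]
  [  -0.25    -0.30     0.80]
d = (I − A) x:
  d_W = (+0.75)·90 + (+0.00)·230 + (-0.05)·190 = 58.000
  d_T = (-0.20)·90 + (+0.65)·230 + (-0.45)·190 = 46.000
  d_L = (-0.25)·90 + (-0.30)·230 + (+0.80)·190 = 60.500

d_W = 58.000, d_T = 46.000, d_L = 60.500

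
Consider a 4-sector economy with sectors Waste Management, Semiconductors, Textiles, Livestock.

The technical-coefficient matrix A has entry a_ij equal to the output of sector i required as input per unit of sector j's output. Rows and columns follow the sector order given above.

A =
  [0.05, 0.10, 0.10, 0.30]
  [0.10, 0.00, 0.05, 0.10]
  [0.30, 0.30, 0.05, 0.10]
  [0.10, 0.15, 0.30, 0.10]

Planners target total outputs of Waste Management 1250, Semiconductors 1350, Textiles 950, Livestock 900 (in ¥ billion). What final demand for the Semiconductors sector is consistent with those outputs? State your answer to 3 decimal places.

I − A =
  [   0.95    -0.10    -0.10    -0.30]
  [  -0.10     1.00    -0.05    -0.10]
  [  -0.30    -0.30     0.95    -0.10]
  [  -0.10    -0.15    -0.30     0.90]
d = (I − A) x:
  d_W = (+0.95)·1250 + (-0.10)·1350 + (-0.10)·950 + (-0.30)·900 = 687.500
  d_S = (-0.10)·1250 + (+1.00)·1350 + (-0.05)·950 + (-0.10)·900 = 1087.500
  d_T = (-0.30)·1250 + (-0.30)·1350 + (+0.95)·950 + (-0.10)·900 = 32.500
  d_L = (-0.10)·1250 + (-0.15)·1350 + (-0.30)·950 + (+0.90)·900 = 197.500

d_S = 1087.500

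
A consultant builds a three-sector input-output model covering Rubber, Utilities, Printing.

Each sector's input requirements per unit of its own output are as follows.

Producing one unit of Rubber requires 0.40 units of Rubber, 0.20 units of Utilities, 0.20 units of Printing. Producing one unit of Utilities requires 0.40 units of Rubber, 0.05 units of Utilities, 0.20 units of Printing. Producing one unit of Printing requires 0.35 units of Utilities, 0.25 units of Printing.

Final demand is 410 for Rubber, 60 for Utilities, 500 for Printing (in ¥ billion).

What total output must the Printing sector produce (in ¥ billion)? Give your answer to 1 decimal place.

x_3 = 1180.8

I − A =
  [   0.60    -0.40     0.00]
  [  -0.20     0.95    -0.35]
  [  -0.20    -0.20     0.75]
Cofactors of I−A, C_ij = (−1)^(i+j)·(minor ij) (rows/columns in the sector order above):
  C_11 = (0.95)(0.75) − (-0.35)(-0.20) = 0.6425
  C_12 = −[(-0.20)(0.75) − (-0.35)(-0.20)] = 0.2200
  C_13 = (-0.20)(-0.20) − (0.95)(-0.20) = 0.2300
  C_21 = −[(-0.40)(0.75) − (0.00)(-0.20)] = 0.3000
  C_22 = (0.60)(0.75) − (0.00)(-0.20) = 0.4500
  C_23 = −[(0.60)(-0.20) − (-0.40)(-0.20)] = 0.2000
  C_31 = (-0.40)(-0.35) − (0.00)(0.95) = 0.1400
  C_32 = −[(0.60)(-0.35) − (0.00)(-0.20)] = 0.2100
  C_33 = (0.60)(0.95) − (-0.40)(-0.20) = 0.4900
det(I−A) = Σ_j (I−A)_1j·C_1j = (0.60)(0.6425) + (-0.40)(0.2200) + (0.00)(0.2300) = 0.2975
adj(I−A) = Cᵀ =
  [ 0.6425   0.3000   0.1400]
  [ 0.2200   0.4500   0.2100]
  [ 0.2300   0.2000   0.4900]
(I − A)⁻¹ = adj(I−A) / det(I−A) ≈
  [   2.1597     1.0084     0.4706]
  [   0.7395     1.5126     0.7059]
  [   0.7731     0.6723     1.6471]
x = (I − A)⁻¹ d = adj(I−A)·d / det(I−A), with det(I−A) = 0.2975:
  x_1 = (0.6425·410 + 0.3000·60 + 0.1400·500) / 0.2975 = 351.425 / 0.2975 ≈ 1181.3
  x_2 = (0.2200·410 + 0.4500·60 + 0.2100·500) / 0.2975 = 222.20 / 0.2975 ≈ 746.9
  x_3 = (0.2300·410 + 0.2000·60 + 0.4900·500) / 0.2975 = 351.30 / 0.2975 ≈ 1180.8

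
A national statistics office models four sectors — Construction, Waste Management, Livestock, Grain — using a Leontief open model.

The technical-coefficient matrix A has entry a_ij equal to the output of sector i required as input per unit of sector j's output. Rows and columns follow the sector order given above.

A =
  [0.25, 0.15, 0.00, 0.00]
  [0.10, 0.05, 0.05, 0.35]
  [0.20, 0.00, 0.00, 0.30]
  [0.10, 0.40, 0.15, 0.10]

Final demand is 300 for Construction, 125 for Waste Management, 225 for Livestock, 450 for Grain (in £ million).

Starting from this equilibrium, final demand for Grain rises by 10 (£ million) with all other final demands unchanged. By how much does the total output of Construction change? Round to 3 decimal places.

Δx_C = 1.144

I − A =
  [   0.75    -0.15     0.00     0.00]
  [  -0.10     0.95    -0.05    -0.35]
  [  -0.20     0.00     1.00    -0.30]
  [  -0.10    -0.40    -0.15     0.90]
Compute the cofactors C_ij = (−1)^(i+j)·(3×3 minor ij) of I−A; the adjugate is their transpose:
adj(I−A) = Cᵀ =
  [ 0.666250   0.128250   0.014625   0.054750]
  [ 0.141500   0.641250   0.073125   0.273750]
  [ 0.183500   0.121500   0.517500   0.219750]
  [ 0.167500   0.319500   0.120375   0.696000]
det(I−A) = Σ_j (I−A)_1j·C_1j = (0.75)(0.666250) + (-0.15)(0.141500) + (0.00)(0.183500) + (0.00)(0.167500) = 0.4784625
(I − A)⁻¹ = adj(I−A) / det(I−A) ≈
  [   1.3925     0.2680     0.0306     0.1144]
  [   0.2957     1.3402     0.1528     0.5721]
  [   0.3835     0.2539     1.0816     0.4593]
  [   0.3501     0.6678     0.2516     1.4547]
Δx = (I − A)⁻¹ Δd with Δd having +10 in the Grain component and 0 elsewhere.
So Δx_C = L_CG · (+10), where L_CG = adj(I−A)_CG / det(I−A) = 0.054750 / 0.4784625.
Δx_C = 0.054750 × (+10) / 0.4784625 = 0.5475 / 0.4784625 ≈ 1.144.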